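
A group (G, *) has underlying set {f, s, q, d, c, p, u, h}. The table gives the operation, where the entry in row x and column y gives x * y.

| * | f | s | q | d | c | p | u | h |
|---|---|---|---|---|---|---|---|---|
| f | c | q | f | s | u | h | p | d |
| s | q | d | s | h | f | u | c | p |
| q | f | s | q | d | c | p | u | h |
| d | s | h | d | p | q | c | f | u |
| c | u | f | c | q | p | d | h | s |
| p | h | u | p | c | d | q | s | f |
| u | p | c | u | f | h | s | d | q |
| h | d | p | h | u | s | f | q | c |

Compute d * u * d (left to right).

s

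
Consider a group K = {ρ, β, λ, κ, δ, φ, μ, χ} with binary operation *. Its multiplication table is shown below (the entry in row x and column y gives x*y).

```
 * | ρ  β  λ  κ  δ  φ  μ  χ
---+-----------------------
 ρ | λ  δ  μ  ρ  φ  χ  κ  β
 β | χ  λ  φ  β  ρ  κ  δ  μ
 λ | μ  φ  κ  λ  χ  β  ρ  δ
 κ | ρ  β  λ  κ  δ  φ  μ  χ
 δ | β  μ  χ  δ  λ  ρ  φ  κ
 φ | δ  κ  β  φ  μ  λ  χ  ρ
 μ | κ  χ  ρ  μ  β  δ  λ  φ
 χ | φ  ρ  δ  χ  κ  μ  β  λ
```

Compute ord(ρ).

4

The identity element is κ (its row matches the header).
ρ^1 = ρ
ρ^2 = ρ*ρ = λ
ρ^3 = λ*ρ = μ
ρ^4 = μ*ρ = κ
The first power of ρ equal to the identity is ρ^4, so ord(ρ) = 4.
(Structurally, K here is isomorphic to the quaternion group Q_8.)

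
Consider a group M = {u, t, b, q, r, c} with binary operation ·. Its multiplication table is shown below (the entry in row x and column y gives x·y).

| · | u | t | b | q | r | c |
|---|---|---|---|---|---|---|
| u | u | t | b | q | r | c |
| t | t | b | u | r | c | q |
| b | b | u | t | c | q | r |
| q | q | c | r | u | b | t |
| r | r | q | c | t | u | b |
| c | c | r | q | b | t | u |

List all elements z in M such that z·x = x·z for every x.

An element z is central iff its row equals its column in the table.
For t: t·q = r ≠ c = q·t, so t ∉ Z.
Checking each element this way leaves Z(M) = {u}.

{u}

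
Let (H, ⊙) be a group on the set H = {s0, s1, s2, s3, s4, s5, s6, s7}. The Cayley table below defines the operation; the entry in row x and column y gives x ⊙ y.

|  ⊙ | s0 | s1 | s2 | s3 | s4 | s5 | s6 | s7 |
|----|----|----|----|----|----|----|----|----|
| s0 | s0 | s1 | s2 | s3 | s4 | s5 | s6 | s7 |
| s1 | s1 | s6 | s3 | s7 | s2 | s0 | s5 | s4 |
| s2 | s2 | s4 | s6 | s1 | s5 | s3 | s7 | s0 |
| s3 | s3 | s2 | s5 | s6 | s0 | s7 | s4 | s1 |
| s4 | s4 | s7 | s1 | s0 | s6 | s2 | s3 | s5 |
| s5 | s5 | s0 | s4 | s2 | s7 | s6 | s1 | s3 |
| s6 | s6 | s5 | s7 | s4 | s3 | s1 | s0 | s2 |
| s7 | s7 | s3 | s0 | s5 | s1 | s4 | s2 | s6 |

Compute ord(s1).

The identity element is s0 (its row matches the header).
s1^1 = s1
s1^2 = s1 ⊙ s1 = s6
s1^3 = s6 ⊙ s1 = s5
s1^4 = s5 ⊙ s1 = s0
The first power of s1 equal to the identity is s1^4, so ord(s1) = 4.

4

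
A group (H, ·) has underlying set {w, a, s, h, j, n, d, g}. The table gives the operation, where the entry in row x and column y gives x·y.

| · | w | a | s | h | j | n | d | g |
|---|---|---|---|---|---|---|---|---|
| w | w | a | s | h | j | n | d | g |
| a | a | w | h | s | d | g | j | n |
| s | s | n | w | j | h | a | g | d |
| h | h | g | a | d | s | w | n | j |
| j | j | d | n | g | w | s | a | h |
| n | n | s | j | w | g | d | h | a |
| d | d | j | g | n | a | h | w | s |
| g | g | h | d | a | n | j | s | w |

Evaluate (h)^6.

h^1 = h
h^2 = h·h = d
h^3 = d·h = n
h^4 = n·h = w
h^5 = w·h = h
h^6 = h·h = d

d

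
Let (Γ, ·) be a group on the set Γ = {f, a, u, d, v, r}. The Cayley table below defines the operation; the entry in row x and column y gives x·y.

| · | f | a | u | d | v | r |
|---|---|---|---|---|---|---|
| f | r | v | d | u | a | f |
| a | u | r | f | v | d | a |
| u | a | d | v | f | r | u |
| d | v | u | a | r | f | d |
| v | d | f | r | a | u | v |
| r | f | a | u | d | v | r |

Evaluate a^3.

a^1 = a
a^2 = a·a = r
a^3 = r·a = a

a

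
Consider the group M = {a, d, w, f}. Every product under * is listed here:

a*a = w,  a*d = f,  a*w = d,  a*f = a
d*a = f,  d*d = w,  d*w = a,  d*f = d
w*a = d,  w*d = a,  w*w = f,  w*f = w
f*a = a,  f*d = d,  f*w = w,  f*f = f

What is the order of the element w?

2

The identity element is f (its row matches the header).
w^1 = w
w^2 = w*w = f
The first power of w equal to the identity is w^2, so ord(w) = 2.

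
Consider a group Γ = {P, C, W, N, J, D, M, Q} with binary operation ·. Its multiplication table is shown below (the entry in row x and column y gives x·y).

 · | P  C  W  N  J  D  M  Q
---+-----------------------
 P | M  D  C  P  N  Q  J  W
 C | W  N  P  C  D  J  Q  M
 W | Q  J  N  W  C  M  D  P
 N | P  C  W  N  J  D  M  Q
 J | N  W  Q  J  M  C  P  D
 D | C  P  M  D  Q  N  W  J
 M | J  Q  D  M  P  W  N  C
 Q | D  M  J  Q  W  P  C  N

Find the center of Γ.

{M, N}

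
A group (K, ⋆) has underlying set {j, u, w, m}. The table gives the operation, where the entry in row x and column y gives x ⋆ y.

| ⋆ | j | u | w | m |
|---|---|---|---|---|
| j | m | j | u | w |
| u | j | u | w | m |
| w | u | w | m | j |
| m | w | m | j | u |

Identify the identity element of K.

u

The identity e satisfies e ⋆ x = x for all x, so its row in the table reproduces the column headers.
Row u reads: j, u, w, m — exactly the header order. So u is the identity.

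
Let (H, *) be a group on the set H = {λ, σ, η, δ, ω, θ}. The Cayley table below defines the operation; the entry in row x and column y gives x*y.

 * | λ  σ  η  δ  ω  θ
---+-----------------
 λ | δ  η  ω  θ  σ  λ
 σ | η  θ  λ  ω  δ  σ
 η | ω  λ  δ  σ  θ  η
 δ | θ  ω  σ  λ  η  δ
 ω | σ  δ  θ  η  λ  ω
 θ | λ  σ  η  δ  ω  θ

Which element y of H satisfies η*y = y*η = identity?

First locate the identity: row θ matches the header, so θ is the identity.
Scan row η for θ: η*ω = θ. Hence η^(-1) = ω.

ω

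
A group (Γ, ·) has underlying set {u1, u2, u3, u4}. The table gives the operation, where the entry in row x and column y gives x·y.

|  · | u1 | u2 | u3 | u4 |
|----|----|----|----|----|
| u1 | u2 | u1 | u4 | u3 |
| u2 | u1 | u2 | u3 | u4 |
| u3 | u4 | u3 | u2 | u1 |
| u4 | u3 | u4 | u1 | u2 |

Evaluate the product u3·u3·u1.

u1

u3·u3 = u2
u2·u1 = u1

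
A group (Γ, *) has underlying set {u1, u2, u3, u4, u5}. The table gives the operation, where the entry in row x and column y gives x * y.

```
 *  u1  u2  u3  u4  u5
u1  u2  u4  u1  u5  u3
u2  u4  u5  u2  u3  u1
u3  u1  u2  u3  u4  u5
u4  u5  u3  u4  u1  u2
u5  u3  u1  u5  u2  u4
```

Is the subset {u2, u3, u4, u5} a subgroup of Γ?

No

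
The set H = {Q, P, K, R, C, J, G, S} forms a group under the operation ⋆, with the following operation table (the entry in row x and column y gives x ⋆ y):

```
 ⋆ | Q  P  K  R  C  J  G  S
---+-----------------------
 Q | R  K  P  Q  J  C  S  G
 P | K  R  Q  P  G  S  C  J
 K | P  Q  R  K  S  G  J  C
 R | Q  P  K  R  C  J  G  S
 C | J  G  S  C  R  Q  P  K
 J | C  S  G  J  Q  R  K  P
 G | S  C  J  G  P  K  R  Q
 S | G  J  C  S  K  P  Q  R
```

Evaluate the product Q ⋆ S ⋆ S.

Q

Q ⋆ S = G
G ⋆ S = Q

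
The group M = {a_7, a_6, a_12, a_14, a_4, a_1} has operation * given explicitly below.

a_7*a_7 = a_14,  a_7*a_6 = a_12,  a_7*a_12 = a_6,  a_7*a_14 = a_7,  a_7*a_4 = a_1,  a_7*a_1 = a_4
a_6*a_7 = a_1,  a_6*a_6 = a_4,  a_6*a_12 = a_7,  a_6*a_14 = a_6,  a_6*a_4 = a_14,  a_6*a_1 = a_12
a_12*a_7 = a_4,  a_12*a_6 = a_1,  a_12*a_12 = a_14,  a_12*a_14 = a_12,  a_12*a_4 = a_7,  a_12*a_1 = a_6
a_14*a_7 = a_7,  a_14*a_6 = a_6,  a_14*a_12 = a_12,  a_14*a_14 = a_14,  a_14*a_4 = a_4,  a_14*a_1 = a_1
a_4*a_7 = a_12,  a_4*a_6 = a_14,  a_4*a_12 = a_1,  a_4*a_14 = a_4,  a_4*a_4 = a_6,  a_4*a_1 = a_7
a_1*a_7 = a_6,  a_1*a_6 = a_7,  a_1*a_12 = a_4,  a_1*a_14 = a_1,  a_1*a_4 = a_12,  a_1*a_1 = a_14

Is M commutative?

No

a_4*a_12 = a_1 but a_12*a_4 = a_7.
Since a_4 and a_12 do not commute, M is not abelian.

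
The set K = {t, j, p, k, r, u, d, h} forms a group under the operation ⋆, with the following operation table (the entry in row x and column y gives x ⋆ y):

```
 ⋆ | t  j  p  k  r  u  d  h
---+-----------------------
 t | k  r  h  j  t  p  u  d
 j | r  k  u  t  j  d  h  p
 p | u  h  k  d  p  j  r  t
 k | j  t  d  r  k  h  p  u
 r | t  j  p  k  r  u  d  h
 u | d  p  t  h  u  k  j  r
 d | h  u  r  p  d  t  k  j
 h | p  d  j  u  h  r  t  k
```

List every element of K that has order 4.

Identity is r. Compute the order of each non-identity element by repeated multiplication:
  t: t → k → j → r  (order 4)
  j: j → k → t → r  (order 4)
  p: p → k → d → r  (order 4)
  k: k → r  (order 2)
  u: u → k → h → r  (order 4)
  d: d → k → p → r  (order 4)
  h: h → k → u → r  (order 4)
Elements of order 4: {d, h, j, p, t, u}.
(Structurally, K here is isomorphic to the quaternion group Q_8.)

{d, h, j, p, t, u}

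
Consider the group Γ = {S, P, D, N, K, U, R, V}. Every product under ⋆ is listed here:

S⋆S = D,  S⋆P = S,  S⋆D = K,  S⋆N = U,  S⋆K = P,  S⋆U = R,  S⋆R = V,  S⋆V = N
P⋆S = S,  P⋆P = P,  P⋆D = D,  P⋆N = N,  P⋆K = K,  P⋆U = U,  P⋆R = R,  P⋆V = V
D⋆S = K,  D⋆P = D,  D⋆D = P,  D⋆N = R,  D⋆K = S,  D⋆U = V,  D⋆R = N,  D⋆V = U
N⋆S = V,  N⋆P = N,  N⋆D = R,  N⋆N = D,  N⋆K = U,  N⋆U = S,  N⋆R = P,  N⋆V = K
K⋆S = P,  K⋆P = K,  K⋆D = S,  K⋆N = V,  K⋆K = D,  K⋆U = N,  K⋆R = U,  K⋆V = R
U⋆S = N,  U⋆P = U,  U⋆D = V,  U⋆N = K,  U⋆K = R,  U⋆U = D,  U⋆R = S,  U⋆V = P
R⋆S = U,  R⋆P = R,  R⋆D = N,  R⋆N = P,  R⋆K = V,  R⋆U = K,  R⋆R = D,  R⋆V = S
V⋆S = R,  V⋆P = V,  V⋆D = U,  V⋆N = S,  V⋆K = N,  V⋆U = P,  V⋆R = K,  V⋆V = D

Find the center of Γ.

An element z is central iff its row equals its column in the table.
For U: U ⋆ K = R ≠ N = K ⋆ U, so U ∉ Z.
Checking each element this way leaves Z(Γ) = {D, P}.
(Structurally, Γ here is isomorphic to the quaternion group Q_8.)

{D, P}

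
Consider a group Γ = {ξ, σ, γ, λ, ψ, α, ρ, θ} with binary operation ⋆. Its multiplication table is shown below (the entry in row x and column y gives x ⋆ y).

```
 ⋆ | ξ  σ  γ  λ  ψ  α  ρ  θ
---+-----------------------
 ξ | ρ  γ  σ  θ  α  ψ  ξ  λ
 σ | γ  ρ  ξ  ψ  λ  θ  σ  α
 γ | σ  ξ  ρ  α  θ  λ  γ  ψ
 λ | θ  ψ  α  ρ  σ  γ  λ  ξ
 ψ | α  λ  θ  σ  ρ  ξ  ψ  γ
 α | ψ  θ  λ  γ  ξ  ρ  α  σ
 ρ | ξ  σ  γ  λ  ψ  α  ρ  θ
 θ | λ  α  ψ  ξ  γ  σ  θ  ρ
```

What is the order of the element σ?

2

The identity element is ρ (its row matches the header).
σ^1 = σ
σ^2 = σ ⋆ σ = ρ
The first power of σ equal to the identity is σ^2, so ord(σ) = 2.
(Structurally, Γ here is isomorphic to the elementary abelian group (Z_2)^3.)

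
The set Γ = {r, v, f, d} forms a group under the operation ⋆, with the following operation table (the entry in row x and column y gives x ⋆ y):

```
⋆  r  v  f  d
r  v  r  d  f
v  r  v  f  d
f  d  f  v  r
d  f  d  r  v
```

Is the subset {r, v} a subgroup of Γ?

Yes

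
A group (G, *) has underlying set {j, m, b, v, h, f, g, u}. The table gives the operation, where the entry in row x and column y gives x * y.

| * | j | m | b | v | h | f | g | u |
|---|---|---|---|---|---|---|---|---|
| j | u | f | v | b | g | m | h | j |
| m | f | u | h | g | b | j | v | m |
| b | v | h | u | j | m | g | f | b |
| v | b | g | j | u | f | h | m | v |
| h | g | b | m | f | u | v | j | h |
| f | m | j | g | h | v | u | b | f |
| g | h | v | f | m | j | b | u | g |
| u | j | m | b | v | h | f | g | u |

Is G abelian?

Yes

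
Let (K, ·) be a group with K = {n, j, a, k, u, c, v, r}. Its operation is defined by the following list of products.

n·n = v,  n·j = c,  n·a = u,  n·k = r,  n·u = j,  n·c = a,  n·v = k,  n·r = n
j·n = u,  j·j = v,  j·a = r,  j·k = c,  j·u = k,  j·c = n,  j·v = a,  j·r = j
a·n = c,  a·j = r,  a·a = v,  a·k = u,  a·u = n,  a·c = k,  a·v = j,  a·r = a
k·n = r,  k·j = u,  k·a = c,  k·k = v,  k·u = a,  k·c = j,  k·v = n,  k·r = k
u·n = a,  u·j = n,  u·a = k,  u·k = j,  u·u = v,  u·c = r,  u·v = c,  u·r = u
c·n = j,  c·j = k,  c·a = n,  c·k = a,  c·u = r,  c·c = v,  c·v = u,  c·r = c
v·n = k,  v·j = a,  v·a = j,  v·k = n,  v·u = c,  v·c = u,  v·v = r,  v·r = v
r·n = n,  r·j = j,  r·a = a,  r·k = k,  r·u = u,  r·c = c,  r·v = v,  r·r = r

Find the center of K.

{r, v}

An element z is central iff its row equals its column in the table.
For c: c·j = k ≠ n = j·c, so c ∉ Z.
Checking each element this way leaves Z(K) = {r, v}.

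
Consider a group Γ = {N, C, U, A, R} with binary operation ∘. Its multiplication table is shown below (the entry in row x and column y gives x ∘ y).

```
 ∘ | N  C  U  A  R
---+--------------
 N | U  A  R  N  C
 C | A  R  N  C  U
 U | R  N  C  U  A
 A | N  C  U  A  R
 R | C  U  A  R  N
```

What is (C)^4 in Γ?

C^1 = C
C^2 = C ∘ C = R
C^3 = R ∘ C = U
C^4 = U ∘ C = N

N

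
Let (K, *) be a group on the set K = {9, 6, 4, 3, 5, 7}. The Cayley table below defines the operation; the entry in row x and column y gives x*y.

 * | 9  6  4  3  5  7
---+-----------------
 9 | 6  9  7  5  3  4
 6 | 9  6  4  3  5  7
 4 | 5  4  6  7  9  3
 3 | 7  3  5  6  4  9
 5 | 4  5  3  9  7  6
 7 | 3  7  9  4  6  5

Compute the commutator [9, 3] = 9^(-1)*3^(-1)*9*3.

Identity is 6; from the table 9^(-1) = 9 and 3^(-1) = 3.
9*3 = 5
5*9 = 4
4*3 = 7

7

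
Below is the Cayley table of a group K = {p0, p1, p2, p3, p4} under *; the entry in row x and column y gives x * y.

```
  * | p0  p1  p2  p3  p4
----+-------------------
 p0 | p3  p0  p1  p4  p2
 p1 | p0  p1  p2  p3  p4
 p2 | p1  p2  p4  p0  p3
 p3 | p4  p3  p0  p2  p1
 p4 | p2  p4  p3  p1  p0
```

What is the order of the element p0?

5

The identity element is p1 (its row matches the header).
p0^1 = p0
p0^2 = p0 * p0 = p3
p0^3 = p3 * p0 = p4
p0^4 = p4 * p0 = p2
p0^5 = p2 * p0 = p1
The first power of p0 equal to the identity is p0^5, so ord(p0) = 5.
(Structurally, K here is isomorphic to the cyclic group Z_5.)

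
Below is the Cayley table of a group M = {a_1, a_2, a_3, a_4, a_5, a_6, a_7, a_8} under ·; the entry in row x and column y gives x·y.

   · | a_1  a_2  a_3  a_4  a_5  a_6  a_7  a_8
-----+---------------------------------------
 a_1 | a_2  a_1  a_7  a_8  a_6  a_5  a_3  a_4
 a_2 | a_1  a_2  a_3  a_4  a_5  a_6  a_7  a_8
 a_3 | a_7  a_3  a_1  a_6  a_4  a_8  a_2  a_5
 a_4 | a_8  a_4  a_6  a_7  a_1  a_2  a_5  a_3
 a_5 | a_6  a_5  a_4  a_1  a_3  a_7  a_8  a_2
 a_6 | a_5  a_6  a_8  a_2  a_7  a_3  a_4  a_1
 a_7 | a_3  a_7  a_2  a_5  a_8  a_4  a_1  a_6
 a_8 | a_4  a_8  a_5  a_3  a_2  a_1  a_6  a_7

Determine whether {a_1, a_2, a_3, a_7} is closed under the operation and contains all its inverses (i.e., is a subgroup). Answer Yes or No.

Yes

{a_1, a_2, a_3, a_7} contains the identity a_2.
Checking products: every product of two elements of {a_1, a_2, a_3, a_7} (read from the table) lies in {a_1, a_2, a_3, a_7}, so the set is closed.
In a finite group, a nonempty closed subset is a subgroup. So {a_1, a_2, a_3, a_7} ≤ M.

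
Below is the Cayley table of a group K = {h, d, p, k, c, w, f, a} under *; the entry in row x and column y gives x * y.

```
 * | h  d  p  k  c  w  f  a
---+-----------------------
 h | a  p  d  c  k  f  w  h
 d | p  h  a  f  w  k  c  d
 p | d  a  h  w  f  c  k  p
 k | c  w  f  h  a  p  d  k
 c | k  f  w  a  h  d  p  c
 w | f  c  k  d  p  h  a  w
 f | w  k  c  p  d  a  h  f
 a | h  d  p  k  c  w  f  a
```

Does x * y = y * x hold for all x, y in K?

No

k * f = d but f * k = p.
Since k and f do not commute, K is not abelian.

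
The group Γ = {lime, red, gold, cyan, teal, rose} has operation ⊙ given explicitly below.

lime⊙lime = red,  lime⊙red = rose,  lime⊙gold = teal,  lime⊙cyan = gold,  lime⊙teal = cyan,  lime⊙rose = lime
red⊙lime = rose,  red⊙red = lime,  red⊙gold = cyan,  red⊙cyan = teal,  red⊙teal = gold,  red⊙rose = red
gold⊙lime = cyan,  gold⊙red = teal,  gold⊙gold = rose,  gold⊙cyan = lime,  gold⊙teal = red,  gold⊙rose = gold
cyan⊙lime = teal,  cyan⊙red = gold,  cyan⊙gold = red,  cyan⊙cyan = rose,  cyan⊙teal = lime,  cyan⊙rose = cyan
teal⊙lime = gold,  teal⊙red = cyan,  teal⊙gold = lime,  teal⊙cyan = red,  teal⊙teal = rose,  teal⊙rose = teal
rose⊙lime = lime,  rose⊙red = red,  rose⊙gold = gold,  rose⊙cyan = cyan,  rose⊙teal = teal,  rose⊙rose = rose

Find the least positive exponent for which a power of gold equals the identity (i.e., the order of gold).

2

The identity element is rose (its row matches the header).
gold^1 = gold
gold^2 = gold ⊙ gold = rose
The first power of gold equal to the identity is gold^2, so ord(gold) = 2.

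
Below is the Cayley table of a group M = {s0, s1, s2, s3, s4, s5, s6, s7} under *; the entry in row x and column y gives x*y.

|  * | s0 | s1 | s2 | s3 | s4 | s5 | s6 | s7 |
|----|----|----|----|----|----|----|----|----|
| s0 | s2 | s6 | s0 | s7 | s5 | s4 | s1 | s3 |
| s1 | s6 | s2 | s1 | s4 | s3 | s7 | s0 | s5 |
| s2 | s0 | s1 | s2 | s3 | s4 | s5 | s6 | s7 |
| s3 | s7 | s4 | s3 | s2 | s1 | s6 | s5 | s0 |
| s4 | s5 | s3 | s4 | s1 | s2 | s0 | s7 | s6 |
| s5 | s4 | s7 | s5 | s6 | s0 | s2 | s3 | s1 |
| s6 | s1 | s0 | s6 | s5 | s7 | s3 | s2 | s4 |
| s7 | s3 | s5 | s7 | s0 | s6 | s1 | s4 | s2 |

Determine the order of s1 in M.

2

The identity element is s2 (its row matches the header).
s1^1 = s1
s1^2 = s1*s1 = s2
The first power of s1 equal to the identity is s1^2, so ord(s1) = 2.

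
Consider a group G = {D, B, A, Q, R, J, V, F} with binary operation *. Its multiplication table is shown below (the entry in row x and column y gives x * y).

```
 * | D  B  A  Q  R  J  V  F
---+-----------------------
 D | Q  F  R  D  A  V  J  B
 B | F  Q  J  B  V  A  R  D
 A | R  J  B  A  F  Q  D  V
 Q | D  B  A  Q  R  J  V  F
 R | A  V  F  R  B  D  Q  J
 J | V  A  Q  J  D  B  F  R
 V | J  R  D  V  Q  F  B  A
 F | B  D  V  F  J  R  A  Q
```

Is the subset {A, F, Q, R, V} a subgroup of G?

No

R * R = B, which is not in {A, F, Q, R, V}.
The subset is not closed under *, so it is not a subgroup.
(Structurally, G here is isomorphic to Z_2 x Z_4.)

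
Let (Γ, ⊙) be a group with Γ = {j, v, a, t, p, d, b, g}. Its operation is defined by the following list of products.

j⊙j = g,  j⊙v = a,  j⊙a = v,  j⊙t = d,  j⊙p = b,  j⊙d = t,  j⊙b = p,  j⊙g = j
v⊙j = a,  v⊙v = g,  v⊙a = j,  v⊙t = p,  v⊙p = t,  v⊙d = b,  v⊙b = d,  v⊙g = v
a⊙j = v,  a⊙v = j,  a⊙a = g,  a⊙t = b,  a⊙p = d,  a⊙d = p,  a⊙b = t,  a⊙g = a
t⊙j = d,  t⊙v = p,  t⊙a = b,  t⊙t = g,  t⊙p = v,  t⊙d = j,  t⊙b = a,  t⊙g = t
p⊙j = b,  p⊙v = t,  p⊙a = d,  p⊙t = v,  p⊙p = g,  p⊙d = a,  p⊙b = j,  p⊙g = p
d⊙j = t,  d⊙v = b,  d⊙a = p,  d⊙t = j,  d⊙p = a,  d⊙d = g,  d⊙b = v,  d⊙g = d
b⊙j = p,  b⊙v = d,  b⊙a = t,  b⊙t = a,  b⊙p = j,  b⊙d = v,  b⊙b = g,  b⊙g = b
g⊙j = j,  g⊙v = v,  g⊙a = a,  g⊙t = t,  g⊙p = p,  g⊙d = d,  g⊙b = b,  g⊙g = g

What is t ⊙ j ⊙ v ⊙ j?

p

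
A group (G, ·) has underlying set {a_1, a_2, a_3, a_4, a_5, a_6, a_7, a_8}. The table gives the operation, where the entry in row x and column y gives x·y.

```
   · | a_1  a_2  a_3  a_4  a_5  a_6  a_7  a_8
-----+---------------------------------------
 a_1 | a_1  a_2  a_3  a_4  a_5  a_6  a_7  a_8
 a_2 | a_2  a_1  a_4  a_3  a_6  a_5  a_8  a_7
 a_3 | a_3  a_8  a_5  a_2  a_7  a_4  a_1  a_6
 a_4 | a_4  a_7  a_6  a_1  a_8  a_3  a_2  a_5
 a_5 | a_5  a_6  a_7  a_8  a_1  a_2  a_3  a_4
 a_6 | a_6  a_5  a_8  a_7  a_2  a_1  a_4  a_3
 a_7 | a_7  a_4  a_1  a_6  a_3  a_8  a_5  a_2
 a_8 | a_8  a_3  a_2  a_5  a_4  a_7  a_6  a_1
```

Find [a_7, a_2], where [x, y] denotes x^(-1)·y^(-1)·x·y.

Identity is a_1; from the table a_7^(-1) = a_3 and a_2^(-1) = a_2.
a_3·a_2 = a_8
a_8·a_7 = a_6
a_6·a_2 = a_5

a_5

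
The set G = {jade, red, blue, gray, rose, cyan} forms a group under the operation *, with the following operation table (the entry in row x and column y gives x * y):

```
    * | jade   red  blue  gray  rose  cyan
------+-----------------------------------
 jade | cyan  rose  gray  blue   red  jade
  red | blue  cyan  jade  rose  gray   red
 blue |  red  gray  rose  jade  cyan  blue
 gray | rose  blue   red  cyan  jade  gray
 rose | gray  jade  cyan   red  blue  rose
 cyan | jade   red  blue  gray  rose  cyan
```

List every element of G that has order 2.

Identity is cyan. Compute the order of each non-identity element by repeated multiplication:
  jade: jade → cyan  (order 2)
  red: red → cyan  (order 2)
  blue: blue → rose → cyan  (order 3)
  gray: gray → cyan  (order 2)
  rose: rose → blue → cyan  (order 3)
Elements of order 2: {gray, jade, red}.

{gray, jade, red}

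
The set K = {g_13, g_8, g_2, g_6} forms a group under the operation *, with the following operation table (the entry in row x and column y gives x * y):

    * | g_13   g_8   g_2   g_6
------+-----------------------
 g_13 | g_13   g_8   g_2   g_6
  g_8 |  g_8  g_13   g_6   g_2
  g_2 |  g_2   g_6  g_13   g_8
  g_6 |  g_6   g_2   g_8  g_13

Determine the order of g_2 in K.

2

The identity element is g_13 (its row matches the header).
g_2^1 = g_2
g_2^2 = g_2 * g_2 = g_13
The first power of g_2 equal to the identity is g_2^2, so ord(g_2) = 2.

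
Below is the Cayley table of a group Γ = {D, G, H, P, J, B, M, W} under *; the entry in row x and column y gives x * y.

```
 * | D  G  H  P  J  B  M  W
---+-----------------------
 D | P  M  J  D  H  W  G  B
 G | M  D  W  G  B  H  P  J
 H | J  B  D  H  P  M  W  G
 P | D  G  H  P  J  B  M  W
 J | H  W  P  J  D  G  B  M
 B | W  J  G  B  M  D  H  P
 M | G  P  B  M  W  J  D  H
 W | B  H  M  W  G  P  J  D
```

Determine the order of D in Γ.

The identity element is P (its row matches the header).
D^1 = D
D^2 = D * D = P
The first power of D equal to the identity is D^2, so ord(D) = 2.

2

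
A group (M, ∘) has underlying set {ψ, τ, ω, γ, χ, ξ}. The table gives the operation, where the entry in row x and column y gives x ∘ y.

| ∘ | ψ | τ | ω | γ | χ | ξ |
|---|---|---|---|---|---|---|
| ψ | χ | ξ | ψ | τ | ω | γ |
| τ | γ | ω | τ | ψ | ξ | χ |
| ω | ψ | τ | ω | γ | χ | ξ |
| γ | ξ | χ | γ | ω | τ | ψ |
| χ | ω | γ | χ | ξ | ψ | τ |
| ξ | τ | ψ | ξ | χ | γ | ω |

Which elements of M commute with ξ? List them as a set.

Compare row ξ with column ξ entry by entry.
χ ∘ ξ = τ but ξ ∘ χ = γ, so χ does not.
Collecting the elements that commute with ξ: C(ξ) = {ξ, ω}.
(Structurally, M here is isomorphic to the symmetric group S_3.)

{ξ, ω}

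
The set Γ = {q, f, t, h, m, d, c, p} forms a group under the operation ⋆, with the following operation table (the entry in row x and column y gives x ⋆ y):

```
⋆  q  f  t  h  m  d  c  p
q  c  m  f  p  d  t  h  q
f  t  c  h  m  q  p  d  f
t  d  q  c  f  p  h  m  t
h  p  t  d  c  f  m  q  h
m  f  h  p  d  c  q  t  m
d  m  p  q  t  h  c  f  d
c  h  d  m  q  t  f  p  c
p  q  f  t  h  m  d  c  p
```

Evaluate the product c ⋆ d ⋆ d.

p

c ⋆ d = f
f ⋆ d = p
(Structurally, Γ here is isomorphic to the quaternion group Q_8.)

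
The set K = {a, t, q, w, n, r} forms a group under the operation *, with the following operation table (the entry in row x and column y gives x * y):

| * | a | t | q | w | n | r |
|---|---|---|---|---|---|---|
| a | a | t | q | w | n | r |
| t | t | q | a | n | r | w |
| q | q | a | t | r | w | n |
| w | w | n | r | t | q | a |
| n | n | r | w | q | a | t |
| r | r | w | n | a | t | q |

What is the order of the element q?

3

The identity element is a (its row matches the header).
q^1 = q
q^2 = q * q = t
q^3 = t * q = a
The first power of q equal to the identity is q^3, so ord(q) = 3.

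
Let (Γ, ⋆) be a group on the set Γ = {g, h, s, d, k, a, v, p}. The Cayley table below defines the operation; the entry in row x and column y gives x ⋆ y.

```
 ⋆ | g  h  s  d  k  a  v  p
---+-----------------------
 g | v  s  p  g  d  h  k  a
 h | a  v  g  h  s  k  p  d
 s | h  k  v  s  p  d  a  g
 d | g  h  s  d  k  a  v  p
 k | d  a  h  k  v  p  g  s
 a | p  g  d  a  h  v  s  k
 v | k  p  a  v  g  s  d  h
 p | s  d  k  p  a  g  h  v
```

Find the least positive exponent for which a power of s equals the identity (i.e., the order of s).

The identity element is d (its row matches the header).
s^1 = s
s^2 = s ⋆ s = v
s^3 = v ⋆ s = a
s^4 = a ⋆ s = d
The first power of s equal to the identity is s^4, so ord(s) = 4.

4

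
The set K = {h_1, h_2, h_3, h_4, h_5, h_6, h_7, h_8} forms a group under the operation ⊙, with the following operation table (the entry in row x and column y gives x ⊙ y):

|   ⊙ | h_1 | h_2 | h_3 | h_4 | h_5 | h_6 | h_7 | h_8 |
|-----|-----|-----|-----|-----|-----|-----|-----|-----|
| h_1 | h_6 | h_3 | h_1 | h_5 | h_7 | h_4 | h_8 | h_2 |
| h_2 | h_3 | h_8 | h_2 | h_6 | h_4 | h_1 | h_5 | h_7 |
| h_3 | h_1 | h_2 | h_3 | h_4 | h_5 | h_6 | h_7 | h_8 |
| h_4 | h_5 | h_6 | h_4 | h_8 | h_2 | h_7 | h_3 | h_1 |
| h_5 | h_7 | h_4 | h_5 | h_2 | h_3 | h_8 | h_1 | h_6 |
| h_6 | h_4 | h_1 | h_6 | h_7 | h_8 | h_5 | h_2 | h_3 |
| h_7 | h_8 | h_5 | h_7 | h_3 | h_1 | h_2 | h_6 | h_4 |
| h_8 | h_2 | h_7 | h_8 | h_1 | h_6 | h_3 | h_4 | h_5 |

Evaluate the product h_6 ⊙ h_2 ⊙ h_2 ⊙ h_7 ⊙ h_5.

h_6 ⊙ h_2 = h_1
h_1 ⊙ h_2 = h_3
h_3 ⊙ h_7 = h_7
h_7 ⊙ h_5 = h_1

h_1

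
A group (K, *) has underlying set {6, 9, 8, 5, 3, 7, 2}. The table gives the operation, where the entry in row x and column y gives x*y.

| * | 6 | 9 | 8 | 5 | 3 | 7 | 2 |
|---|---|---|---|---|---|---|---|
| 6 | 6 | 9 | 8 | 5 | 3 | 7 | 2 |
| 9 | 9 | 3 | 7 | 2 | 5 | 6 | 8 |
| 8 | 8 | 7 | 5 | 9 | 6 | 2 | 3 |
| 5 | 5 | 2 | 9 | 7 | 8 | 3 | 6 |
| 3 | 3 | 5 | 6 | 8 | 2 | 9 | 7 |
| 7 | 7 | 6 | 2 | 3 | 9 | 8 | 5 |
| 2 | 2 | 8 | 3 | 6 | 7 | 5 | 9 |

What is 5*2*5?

5

5*2 = 6
6*5 = 5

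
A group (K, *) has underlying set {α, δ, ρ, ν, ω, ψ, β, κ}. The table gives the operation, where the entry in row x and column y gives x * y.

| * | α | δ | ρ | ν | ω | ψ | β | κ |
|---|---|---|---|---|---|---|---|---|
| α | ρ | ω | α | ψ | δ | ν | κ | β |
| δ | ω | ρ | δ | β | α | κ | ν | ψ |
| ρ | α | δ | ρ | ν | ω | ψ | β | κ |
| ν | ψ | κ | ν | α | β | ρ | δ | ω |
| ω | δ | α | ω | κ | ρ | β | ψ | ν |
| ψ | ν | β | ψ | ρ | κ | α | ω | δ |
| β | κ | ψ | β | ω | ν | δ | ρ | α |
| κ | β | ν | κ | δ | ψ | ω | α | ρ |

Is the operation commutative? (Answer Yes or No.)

ψ * ω = κ but ω * ψ = β.
Since ψ and ω do not commute, K is not abelian.

No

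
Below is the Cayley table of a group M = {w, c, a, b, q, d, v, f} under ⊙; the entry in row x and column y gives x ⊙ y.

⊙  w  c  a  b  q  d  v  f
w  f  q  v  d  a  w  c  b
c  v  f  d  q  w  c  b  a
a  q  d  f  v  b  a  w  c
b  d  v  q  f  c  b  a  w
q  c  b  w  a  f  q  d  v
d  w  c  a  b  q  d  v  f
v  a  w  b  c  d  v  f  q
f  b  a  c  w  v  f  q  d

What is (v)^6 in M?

v^1 = v
v^2 = v ⊙ v = f
v^3 = f ⊙ v = q
v^4 = q ⊙ v = d
v^5 = d ⊙ v = v
v^6 = v ⊙ v = f

f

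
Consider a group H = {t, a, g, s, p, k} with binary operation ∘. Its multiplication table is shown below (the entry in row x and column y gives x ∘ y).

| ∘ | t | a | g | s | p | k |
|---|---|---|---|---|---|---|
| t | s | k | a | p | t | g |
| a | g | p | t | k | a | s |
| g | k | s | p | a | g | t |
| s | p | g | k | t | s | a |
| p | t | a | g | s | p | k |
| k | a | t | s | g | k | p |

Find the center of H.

{p}

An element z is central iff its row equals its column in the table.
For g: g ∘ t = k ≠ a = t ∘ g, so g ∉ Z.
Checking each element this way leaves Z(H) = {p}.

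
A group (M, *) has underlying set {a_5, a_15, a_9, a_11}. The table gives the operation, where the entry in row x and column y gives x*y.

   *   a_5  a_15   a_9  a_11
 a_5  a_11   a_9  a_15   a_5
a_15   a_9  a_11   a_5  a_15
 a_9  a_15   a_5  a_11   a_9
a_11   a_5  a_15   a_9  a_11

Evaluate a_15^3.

a_15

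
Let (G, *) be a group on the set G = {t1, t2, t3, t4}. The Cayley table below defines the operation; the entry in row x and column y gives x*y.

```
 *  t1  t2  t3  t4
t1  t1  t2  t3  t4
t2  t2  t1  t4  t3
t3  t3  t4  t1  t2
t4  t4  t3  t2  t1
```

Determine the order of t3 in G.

The identity element is t1 (its row matches the header).
t3^1 = t3
t3^2 = t3*t3 = t1
The first power of t3 equal to the identity is t3^2, so ord(t3) = 2.

2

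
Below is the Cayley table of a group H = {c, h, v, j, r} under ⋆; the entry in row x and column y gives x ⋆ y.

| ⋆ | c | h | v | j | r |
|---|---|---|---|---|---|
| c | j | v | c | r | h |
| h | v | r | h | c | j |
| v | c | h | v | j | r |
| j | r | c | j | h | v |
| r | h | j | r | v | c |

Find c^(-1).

First locate the identity: row v matches the header, so v is the identity.
Scan row c for v: c ⋆ h = v. Hence c^(-1) = h.

h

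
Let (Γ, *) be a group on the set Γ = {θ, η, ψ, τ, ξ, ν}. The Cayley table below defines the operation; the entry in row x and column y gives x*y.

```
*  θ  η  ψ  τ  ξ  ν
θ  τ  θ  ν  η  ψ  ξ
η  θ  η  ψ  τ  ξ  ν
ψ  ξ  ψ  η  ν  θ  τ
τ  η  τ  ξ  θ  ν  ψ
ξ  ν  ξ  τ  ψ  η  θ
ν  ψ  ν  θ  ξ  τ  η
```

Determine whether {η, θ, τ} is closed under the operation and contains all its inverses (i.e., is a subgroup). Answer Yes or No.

Yes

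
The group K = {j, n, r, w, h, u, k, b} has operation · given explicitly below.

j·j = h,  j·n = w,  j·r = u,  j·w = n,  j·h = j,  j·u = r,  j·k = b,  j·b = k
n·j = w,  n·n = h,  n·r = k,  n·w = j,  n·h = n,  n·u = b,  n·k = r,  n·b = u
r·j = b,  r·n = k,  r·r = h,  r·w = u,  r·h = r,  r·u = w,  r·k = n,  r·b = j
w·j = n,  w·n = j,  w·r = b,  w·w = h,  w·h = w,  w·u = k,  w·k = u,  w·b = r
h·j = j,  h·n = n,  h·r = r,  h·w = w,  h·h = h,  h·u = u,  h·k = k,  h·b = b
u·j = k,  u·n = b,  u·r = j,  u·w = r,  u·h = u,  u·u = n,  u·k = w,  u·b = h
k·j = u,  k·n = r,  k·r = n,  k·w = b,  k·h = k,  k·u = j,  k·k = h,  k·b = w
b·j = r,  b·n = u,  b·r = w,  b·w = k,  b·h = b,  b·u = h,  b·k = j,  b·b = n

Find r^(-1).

r

First locate the identity: row h matches the header, so h is the identity.
Scan row r for h: r·r = h. Hence r^(-1) = r.
(Structurally, K here is isomorphic to the dihedral group D_4.)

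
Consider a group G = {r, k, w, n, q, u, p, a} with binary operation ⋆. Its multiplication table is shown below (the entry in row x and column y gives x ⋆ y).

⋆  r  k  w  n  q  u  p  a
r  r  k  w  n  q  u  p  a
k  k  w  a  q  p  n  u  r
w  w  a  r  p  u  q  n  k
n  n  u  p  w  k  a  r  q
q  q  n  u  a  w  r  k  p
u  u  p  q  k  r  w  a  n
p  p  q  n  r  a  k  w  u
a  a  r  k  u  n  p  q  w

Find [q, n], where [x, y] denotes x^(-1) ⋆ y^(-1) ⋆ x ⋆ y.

Identity is r; from the table q^(-1) = u and n^(-1) = p.
u ⋆ p = a
a ⋆ q = n
n ⋆ n = w

w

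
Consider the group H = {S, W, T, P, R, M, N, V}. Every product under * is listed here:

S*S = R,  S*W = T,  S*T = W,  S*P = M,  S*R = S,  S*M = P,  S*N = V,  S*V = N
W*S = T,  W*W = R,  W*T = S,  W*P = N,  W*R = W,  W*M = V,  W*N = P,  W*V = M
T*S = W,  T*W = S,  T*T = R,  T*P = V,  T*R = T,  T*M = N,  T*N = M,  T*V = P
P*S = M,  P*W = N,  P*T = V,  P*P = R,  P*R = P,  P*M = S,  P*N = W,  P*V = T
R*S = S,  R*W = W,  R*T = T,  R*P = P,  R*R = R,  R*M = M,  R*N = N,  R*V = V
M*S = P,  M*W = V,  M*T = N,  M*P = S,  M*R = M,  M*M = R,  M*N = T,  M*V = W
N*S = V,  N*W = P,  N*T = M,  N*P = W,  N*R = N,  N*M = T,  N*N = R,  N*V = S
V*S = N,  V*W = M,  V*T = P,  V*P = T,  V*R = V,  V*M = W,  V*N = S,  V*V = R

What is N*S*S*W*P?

R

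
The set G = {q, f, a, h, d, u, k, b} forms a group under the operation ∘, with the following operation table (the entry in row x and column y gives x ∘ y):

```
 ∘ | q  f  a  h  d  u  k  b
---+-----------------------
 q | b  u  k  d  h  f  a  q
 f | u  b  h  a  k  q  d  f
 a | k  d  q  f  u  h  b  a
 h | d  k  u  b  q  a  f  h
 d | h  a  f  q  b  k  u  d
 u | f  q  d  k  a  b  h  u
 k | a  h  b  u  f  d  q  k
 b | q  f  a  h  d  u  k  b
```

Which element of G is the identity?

b

The identity e satisfies e ∘ x = x for all x, so its row in the table reproduces the column headers.
Row b reads: q, f, a, h, d, u, k, b — exactly the header order. So b is the identity.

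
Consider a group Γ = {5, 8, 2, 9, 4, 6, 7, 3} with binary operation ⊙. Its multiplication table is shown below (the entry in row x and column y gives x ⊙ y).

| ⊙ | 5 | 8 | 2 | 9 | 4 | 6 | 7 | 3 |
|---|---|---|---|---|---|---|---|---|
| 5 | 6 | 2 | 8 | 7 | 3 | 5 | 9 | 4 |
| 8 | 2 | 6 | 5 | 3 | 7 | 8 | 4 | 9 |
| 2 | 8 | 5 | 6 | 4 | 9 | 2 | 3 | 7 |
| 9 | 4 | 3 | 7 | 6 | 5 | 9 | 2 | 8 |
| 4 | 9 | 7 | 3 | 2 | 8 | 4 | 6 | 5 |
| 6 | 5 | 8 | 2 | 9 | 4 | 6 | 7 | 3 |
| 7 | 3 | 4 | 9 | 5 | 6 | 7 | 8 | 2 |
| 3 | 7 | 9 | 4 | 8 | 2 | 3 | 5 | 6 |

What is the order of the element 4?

The identity element is 6 (its row matches the header).
4^1 = 4
4^2 = 4 ⊙ 4 = 8
4^3 = 8 ⊙ 4 = 7
4^4 = 7 ⊙ 4 = 6
The first power of 4 equal to the identity is 4^4, so ord(4) = 4.
(Structurally, Γ here is isomorphic to the dihedral group D_4.)

4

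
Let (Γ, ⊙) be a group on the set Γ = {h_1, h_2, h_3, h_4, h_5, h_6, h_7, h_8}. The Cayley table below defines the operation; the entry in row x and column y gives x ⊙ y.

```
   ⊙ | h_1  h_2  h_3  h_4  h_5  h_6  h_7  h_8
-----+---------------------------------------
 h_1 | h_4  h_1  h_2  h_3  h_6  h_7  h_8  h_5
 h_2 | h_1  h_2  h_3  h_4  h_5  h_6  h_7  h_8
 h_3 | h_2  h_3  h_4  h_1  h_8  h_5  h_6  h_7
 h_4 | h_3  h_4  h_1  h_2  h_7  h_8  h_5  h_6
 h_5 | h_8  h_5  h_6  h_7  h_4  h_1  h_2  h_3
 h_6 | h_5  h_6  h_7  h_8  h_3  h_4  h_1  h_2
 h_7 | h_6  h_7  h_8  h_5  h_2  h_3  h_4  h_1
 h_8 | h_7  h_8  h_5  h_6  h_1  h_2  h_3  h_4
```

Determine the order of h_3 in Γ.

4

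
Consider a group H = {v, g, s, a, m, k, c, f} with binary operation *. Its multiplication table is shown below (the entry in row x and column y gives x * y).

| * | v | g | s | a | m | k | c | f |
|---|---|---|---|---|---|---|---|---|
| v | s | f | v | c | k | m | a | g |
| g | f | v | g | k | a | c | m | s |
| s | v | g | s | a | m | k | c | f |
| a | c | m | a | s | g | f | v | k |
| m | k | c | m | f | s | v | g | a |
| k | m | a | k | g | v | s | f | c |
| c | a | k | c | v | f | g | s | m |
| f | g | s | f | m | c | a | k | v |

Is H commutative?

No

f * k = a but k * f = c.
Since f and k do not commute, H is not abelian.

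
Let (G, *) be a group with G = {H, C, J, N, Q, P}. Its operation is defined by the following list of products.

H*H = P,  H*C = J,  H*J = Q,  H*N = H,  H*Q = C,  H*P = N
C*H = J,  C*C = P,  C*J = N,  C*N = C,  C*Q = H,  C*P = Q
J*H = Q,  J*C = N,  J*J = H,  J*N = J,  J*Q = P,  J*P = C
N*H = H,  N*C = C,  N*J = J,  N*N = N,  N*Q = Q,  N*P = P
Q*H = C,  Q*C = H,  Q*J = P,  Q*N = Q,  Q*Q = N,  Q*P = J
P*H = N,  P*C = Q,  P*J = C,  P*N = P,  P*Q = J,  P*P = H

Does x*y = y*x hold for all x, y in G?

Check whether the table is symmetric across its main diagonal.
Every entry (row x, col y) equals the entry (row y, col x), so G is abelian.
(In fact G ≅ the cyclic group Z_6.)

Yes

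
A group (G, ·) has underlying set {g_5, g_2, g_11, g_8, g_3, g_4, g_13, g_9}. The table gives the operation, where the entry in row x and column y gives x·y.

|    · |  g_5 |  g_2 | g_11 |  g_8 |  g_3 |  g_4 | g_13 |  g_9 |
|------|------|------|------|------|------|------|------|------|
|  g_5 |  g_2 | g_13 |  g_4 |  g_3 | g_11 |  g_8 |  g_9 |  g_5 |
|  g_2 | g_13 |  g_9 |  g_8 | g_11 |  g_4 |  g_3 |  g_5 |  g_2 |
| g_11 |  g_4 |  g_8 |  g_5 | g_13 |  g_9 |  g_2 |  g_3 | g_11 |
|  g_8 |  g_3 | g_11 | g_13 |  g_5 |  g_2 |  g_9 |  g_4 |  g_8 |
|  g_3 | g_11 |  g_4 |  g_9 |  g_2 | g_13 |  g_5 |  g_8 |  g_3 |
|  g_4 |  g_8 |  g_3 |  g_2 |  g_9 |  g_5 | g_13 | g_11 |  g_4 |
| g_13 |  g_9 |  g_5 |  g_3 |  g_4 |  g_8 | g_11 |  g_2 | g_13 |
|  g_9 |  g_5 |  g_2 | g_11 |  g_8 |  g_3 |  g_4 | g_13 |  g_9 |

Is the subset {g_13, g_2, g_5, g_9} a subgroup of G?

{g_13, g_2, g_5, g_9} contains the identity g_9.
Checking products: every product of two elements of {g_13, g_2, g_5, g_9} (read from the table) lies in {g_13, g_2, g_5, g_9}, so the set is closed.
In a finite group, a nonempty closed subset is a subgroup. So {g_13, g_2, g_5, g_9} ≤ G.

Yes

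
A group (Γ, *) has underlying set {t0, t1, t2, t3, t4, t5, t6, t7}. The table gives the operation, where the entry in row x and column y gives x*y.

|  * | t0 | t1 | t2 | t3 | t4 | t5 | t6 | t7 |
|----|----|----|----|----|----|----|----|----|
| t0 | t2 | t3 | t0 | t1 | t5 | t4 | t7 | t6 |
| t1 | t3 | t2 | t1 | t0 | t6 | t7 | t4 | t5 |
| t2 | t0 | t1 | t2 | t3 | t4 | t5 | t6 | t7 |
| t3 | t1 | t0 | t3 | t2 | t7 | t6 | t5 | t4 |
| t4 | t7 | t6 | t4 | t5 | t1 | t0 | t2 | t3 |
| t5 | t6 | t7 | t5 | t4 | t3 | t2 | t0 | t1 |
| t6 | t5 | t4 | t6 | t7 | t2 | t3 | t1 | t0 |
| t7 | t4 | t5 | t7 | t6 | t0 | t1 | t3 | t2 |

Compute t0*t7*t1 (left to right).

t4

t0*t7 = t6
t6*t1 = t4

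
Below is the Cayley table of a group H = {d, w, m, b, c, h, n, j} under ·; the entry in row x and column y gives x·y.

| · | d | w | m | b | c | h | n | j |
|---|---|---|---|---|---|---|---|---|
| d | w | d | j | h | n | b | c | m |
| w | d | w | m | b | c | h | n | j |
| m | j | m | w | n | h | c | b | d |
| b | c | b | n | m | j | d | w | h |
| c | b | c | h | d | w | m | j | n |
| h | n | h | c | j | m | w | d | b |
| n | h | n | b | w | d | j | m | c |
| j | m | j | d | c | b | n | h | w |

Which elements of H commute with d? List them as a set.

{d, j, m, w}

Compare row d with column d entry by entry.
m·d = j = d·m, so m commutes with d.
b·d = c but d·b = h, so b does not.
Collecting the elements that commute with d: C(d) = {d, j, m, w}.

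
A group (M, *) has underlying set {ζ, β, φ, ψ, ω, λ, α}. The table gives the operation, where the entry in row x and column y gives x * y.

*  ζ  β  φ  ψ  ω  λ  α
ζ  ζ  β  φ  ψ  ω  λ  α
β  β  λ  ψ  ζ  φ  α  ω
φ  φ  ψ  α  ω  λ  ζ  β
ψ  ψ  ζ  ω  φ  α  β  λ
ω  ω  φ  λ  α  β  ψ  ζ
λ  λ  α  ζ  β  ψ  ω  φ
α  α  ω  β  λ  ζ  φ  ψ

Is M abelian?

Check whether the table is symmetric across its main diagonal.
Every entry (row x, col y) equals the entry (row y, col x), so M is abelian.

Yes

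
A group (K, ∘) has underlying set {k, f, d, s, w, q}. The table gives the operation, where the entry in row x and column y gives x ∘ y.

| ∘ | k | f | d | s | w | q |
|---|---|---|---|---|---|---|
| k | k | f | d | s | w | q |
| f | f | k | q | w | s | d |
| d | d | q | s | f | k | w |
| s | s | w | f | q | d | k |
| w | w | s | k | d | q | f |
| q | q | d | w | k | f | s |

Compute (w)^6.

k

w^1 = w
w^2 = w ∘ w = q
w^3 = q ∘ w = f
w^4 = f ∘ w = s
w^5 = s ∘ w = d
w^6 = d ∘ w = k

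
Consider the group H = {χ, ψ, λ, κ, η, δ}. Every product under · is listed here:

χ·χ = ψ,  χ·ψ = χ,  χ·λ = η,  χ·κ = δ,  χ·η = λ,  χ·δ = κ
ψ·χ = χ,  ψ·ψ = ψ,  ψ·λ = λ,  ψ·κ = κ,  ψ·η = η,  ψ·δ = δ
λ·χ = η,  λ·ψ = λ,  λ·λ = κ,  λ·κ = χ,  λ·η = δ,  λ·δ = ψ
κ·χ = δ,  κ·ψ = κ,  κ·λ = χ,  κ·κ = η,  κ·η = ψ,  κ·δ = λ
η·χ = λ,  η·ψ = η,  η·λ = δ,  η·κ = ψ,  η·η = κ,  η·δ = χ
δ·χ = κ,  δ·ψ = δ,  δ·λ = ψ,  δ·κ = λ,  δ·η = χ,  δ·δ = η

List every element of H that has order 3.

Identity is ψ. Compute the order of each non-identity element by repeated multiplication:
  χ: χ → ψ  (order 2)
  λ: λ → κ → χ → η → δ → ψ  (order 6)
  κ: κ → η → ψ  (order 3)
  η: η → κ → ψ  (order 3)
  δ: δ → η → χ → κ → λ → ψ  (order 6)
Elements of order 3: {η, κ}.

{η, κ}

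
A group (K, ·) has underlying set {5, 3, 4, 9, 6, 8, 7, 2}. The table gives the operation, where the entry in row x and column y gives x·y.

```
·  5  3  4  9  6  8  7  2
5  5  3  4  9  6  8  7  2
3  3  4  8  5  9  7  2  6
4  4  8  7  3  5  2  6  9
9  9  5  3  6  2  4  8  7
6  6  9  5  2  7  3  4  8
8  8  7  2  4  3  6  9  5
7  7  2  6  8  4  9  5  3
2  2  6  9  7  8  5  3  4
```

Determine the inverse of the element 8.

First locate the identity: row 5 matches the header, so 5 is the identity.
Scan row 8 for 5: 8·2 = 5. Hence 8^(-1) = 2.

2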